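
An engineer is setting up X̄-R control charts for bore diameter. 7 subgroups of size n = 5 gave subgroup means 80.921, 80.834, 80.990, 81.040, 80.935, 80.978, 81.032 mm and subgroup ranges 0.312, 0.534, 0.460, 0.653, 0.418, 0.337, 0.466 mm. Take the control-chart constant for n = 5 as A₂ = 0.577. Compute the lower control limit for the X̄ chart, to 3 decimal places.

80.699

X̄̄ = (80.921 + 80.834 + 80.990 + 81.040 + 80.935 + 80.978 + 81.032) / 7 = 566.7300 / 7 = 80.9614
R̄ = (0.312 + 0.534 + 0.460 + 0.653 + 0.418 + 0.337 + 0.466) / 7 = 3.1800 / 7 = 0.4543
LCL = X̄̄ − A₂·R̄ = 80.9614 − 0.577 × 0.4543 = 80.6993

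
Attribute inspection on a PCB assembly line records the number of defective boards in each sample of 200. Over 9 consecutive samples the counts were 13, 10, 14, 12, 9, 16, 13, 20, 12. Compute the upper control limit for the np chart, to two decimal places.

p̄ = Σdᵢ / (k·n) = 119 / (9 × 200) = 0.06611
UCL = np̄ + 3·√(np̄(1−p̄)) = 13.2222 + 3 × √(13.2222×0.93389) = 13.2222 + 3 × 3.5140 = 23.7642

23.76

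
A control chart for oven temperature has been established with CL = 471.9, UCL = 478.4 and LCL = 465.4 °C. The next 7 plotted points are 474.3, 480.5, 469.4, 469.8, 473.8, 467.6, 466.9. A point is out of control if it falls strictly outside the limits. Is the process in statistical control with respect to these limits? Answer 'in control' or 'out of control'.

out of control

Compare each point to [465.4, 478.4]: sample 2 = 480.5 > UCL.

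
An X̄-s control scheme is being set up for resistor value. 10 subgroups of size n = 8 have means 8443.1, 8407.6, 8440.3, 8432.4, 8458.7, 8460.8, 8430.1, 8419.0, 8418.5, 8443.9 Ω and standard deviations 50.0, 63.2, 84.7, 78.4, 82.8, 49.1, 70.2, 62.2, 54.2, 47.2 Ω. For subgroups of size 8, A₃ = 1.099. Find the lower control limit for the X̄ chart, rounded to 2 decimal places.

8364.88

X̄̄ = (8443.1 + 8407.6 + 8440.3 + 8432.4 + 8458.7 + 8460.8 + 8430.1 + 8419.0 + 8418.5 + 8443.9) / 10 = 8435.4400
s̄ = (50.0 + 63.2 + 84.7 + 78.4 + 82.8 + 49.1 + 70.2 + 62.2 + 54.2 + 47.2) / 10 = 64.2000
LCL = X̄̄ − A₃·s̄ = 8435.4400 − 1.099 × 64.2000 = 8364.8842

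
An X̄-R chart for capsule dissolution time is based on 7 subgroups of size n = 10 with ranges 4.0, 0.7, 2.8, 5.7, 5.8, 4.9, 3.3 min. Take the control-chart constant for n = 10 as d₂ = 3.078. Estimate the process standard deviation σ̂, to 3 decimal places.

1.262

R̄ = (4.0 + 0.7 + 2.8 + 5.7 + 5.8 + 4.9 + 3.3) / 7 = 3.8857
σ̂ = R̄ / d₂ = 3.8857 / 3.078 = 1.2624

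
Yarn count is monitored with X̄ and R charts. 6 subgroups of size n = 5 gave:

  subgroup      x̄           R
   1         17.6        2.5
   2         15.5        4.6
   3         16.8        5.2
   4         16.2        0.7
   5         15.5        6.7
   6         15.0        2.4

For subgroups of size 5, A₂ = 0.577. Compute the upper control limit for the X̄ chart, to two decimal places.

18.23

X̄̄ = (17.6 + 15.5 + 16.8 + 16.2 + 15.5 + 15.0) / 6 = 96.6000 / 6 = 16.1000
R̄ = (2.5 + 4.6 + 5.2 + 0.7 + 6.7 + 2.4) / 6 = 22.1000 / 6 = 3.6833
UCL = X̄̄ + A₂·R̄ = 16.1000 + 0.577 × 3.6833 = 18.2253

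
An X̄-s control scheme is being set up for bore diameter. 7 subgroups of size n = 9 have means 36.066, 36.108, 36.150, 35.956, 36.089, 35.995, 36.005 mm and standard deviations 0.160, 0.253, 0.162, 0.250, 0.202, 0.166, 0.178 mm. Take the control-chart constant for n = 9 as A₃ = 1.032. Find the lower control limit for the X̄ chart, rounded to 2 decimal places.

35.85

X̄̄ = (36.066 + 36.108 + 36.150 + 35.956 + 36.089 + 35.995 + 36.005) / 7 = 36.0527
s̄ = (0.160 + 0.253 + 0.162 + 0.250 + 0.202 + 0.166 + 0.178) / 7 = 0.1959
LCL = X̄̄ − A₃·s̄ = 36.0527 − 1.032 × 0.1959 = 35.8506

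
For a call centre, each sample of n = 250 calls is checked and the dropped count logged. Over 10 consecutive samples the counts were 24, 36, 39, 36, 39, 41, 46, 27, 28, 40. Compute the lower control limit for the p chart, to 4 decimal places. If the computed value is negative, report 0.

p̄ = Σdᵢ / (k·n) = 356 / (10 × 250) = 0.14240
LCL = p̄ − 3·√(p̄(1−p̄)/n) = 0.14240 − 3 × 0.02210 = 0.07609

0.0761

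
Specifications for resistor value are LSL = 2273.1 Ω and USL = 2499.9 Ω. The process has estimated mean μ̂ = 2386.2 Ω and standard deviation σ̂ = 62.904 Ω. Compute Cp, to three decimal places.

Cp = (USL − LSL) / (6σ̂) = (2499.9 − 2273.1) / (6 × 62.904) = 226.8000 / 377.4240 = 0.6009

0.601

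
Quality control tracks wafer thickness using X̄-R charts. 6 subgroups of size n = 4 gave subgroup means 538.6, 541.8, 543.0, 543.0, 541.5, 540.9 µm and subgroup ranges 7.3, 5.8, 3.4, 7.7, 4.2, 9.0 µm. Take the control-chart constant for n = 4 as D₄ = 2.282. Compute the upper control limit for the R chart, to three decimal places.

R̄ = (7.3 + 5.8 + 3.4 + 7.7 + 4.2 + 9.0) / 6 = 37.4000 / 6 = 6.2333
UCL_R = D₄·R̄ = 2.282 × 6.2333 = 14.2245

14.224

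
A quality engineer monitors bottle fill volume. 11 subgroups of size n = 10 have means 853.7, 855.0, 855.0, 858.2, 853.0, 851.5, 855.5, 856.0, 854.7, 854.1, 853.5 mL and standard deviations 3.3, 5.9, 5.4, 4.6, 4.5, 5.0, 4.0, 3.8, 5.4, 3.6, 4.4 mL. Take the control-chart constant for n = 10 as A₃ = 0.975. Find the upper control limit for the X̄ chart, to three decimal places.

X̄̄ = (853.7 + 855.0 + 855.0 + 858.2 + 853.0 + 851.5 + 855.5 + 856.0 + 854.7 + 854.1 + 853.5) / 11 = 854.5636
s̄ = (3.3 + 5.9 + 5.4 + 4.6 + 4.5 + 5.0 + 4.0 + 3.8 + 5.4 + 3.6 + 4.4) / 11 = 4.5364
UCL = X̄̄ + A₃·s̄ = 854.5636 + 0.975 × 4.5364 = 858.9866

858.987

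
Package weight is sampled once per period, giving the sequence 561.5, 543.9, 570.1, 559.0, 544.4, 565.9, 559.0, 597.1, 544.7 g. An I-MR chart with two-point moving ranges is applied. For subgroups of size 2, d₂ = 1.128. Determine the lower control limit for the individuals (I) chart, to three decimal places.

497.989

X̄ = (561.5 + 543.9 + 570.1 + 559.0 + 544.4 + 565.9 + 559.0 + 597.1 + 544.7) / 9 = 560.6222
Moving ranges: 17.6, 26.2, 11.1, 14.6, 21.5, 6.9, 38.1, 52.4; M̄R̄ = 188.4000 / 8 = 23.5500
LCL = X̄ − 3·M̄R̄/d₂ = 560.6222 − 3 × 23.5500 / 1.128 = 497.9892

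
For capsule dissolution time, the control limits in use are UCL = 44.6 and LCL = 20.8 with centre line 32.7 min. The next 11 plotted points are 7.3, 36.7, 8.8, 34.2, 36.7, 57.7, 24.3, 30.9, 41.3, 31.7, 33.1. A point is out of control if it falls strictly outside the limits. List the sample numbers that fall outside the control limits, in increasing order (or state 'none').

1, 3, 6

Compare each point to [20.8, 44.6]: sample 1 = 7.3 < LCL; sample 3 = 8.8 < LCL; sample 6 = 57.7 > UCL.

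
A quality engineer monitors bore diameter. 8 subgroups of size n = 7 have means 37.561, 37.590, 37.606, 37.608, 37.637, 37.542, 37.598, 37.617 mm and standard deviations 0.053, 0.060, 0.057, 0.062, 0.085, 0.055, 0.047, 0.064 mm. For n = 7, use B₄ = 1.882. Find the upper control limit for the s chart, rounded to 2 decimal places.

s̄ = (0.053 + 0.060 + 0.057 + 0.062 + 0.085 + 0.055 + 0.047 + 0.064) / 8 = 0.0604
UCL_s = B₄·s̄ = 1.882 × 0.0604 = 0.1136

0.11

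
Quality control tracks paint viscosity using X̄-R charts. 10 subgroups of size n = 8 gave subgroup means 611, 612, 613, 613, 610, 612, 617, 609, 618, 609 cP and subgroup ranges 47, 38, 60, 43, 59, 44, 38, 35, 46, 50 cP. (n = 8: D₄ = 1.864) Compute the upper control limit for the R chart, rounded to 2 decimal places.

R̄ = (47 + 38 + 60 + 43 + 59 + 44 + 38 + 35 + 46 + 50) / 10 = 460.0000 / 10 = 46.0000
UCL_R = D₄·R̄ = 1.864 × 46.0000 = 85.7440

85.74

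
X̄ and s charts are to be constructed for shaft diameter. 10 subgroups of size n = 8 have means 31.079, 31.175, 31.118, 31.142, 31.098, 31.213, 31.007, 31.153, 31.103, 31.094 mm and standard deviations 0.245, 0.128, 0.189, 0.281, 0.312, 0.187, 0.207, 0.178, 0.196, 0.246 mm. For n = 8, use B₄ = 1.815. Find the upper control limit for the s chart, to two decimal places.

s̄ = (0.245 + 0.128 + 0.189 + 0.281 + 0.312 + 0.187 + 0.207 + 0.178 + 0.196 + 0.246) / 10 = 0.2169
UCL_s = B₄·s̄ = 1.815 × 0.2169 = 0.3937

0.39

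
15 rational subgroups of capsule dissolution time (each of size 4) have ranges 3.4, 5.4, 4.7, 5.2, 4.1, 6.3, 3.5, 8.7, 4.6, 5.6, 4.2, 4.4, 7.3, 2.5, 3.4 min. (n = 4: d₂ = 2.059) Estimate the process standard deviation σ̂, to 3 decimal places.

2.373

R̄ = (3.4 + 5.4 + 4.7 + 5.2 + 4.1 + 6.3 + 3.5 + 8.7 + 4.6 + 5.6 + 4.2 + 4.4 + 7.3 + 2.5 + 3.4) / 15 = 4.8867
σ̂ = R̄ / d₂ = 4.8867 / 2.059 = 2.3733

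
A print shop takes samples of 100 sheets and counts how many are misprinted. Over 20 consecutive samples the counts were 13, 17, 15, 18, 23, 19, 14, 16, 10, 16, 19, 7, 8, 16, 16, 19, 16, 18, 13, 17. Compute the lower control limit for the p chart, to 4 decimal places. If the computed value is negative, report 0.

0.0464

p̄ = Σdᵢ / (k·n) = 310 / (20 × 100) = 0.15500
LCL = p̄ − 3·√(p̄(1−p̄)/n) = 0.15500 − 3 × 0.03619 = 0.04643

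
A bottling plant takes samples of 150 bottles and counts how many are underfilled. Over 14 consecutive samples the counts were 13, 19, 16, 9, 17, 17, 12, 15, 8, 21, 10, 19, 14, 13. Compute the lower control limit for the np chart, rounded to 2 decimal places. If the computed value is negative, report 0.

3.64

p̄ = Σdᵢ / (k·n) = 203 / (14 × 150) = 0.09667
LCL = np̄ − 3·√(np̄(1−p̄)) = 14.5000 − 3 × 3.6192 = 3.6425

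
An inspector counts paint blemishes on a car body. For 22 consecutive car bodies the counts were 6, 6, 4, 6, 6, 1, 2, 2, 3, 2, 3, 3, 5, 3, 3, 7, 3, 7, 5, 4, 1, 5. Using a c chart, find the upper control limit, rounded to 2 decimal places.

c̄ = (6 + 6 + 4 + 6 + 6 + 1 + 2 + 2 + 3 + 2 + 3 + 3 + 5 + 3 + 3 + 7 + 3 + 7 + 5 + 4 + 1 + 5) / 22 = 87 / 22 = 3.9545
UCL = c̄ + 3√c̄ = 3.9545 + 3 × √3.9545 = 3.9545 + 3 × 1.9886 = 9.9204

9.92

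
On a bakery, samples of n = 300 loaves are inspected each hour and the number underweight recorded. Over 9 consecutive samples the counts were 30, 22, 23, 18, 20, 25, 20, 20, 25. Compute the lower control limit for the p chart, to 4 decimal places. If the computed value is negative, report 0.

0.0295

p̄ = Σdᵢ / (k·n) = 203 / (9 × 300) = 0.07519
LCL = p̄ − 3·√(p̄(1−p̄)/n) = 0.07519 − 3 × 0.01522 = 0.02951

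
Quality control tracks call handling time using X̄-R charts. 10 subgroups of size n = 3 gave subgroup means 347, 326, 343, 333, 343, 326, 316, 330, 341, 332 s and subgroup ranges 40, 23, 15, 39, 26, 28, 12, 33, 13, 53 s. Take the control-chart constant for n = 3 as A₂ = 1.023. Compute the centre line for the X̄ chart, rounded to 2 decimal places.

333.70

X̄̄ = (347 + 326 + 343 + 333 + 343 + 326 + 316 + 330 + 341 + 332) / 10 = 3337.0000 / 10 = 333.7000
CL = X̄̄ = 333.7000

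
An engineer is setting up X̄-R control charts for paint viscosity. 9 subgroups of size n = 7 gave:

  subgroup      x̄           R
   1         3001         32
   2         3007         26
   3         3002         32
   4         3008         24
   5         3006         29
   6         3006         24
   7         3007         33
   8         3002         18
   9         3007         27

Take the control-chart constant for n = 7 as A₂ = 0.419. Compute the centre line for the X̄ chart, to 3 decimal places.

3005.111

X̄̄ = (3001 + 3007 + 3002 + 3008 + 3006 + 3006 + 3007 + 3002 + 3007) / 9 = 27046.0000 / 9 = 3005.1111
CL = X̄̄ = 3005.1111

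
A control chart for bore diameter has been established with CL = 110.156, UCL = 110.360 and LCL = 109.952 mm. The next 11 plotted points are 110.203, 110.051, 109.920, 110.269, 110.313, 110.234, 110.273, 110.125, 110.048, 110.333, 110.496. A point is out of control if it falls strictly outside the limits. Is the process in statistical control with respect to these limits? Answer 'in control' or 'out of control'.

Compare each point to [109.952, 110.360]: sample 3 = 109.920 < LCL; sample 11 = 110.496 > UCL.

out of control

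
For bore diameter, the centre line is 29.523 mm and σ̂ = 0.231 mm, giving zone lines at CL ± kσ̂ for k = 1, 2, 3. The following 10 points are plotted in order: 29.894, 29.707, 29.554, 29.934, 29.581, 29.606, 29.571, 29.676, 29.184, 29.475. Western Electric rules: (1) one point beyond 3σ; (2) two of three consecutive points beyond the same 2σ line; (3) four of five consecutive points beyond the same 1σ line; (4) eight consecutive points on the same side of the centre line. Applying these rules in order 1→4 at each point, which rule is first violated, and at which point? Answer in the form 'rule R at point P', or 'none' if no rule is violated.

rule 4 at point 8

Zone of each point (C = within 1σ̂, B = 1σ̂–2σ̂, A = 2σ̂–3σ̂, * = beyond 3σ̂; sign = side of CL): 1:+B, 2:+C, 3:+C, 4:+B, 5:+C, 6:+C, 7:+C, 8:+C, 9:-B, 10:-C
Rule 4 (eight consecutive points on the same side of the centre line) is satisfied at point 8.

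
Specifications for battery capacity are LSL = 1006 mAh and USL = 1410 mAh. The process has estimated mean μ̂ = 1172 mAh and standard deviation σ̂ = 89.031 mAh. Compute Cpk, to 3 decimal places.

0.622

Cpu = (USL − μ̂) / (3σ̂) = (1410 − 1172) / (3 × 89.031) = 0.8911; Cpl = (μ̂ − LSL) / (3σ̂) = (1172 − 1006) / (3 × 89.031) = 0.6215; Cpk = min(Cpu, Cpl) = 0.6215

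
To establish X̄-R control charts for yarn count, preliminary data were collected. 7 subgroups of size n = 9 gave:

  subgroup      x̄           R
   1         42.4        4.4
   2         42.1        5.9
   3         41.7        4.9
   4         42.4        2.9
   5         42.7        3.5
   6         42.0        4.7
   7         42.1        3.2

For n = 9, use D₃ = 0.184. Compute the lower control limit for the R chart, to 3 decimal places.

R̄ = (4.4 + 5.9 + 4.9 + 2.9 + 3.5 + 4.7 + 3.2) / 7 = 29.5000 / 7 = 4.2143
LCL_R = D₃·R̄ = 0.184 × 4.2143 = 0.7754

0.775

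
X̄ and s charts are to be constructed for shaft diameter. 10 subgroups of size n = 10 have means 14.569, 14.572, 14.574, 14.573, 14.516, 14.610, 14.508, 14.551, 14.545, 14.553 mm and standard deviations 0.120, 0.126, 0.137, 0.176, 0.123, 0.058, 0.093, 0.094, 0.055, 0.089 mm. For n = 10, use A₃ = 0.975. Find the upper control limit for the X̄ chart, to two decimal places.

X̄̄ = (14.569 + 14.572 + 14.574 + 14.573 + 14.516 + 14.610 + 14.508 + 14.551 + 14.545 + 14.553) / 10 = 14.5571
s̄ = (0.120 + 0.126 + 0.137 + 0.176 + 0.123 + 0.058 + 0.093 + 0.094 + 0.055 + 0.089) / 10 = 0.1071
UCL = X̄̄ + A₃·s̄ = 14.5571 + 0.975 × 0.1071 = 14.6615

14.66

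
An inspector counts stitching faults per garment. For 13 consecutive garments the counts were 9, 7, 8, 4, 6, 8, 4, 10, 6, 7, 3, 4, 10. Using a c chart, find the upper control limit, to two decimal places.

14.33

c̄ = (9 + 7 + 8 + 4 + 6 + 8 + 4 + 10 + 6 + 7 + 3 + 4 + 10) / 13 = 86 / 13 = 6.6154
UCL = c̄ + 3√c̄ = 6.6154 + 3 × √6.6154 = 6.6154 + 3 × 2.5720 = 14.3315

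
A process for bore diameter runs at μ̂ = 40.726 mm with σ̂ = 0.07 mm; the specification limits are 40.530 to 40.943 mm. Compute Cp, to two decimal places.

0.98

Cp = (USL − LSL) / (6σ̂) = (40.943 − 40.530) / (6 × 0.07) = 0.4130 / 0.4200 = 0.9833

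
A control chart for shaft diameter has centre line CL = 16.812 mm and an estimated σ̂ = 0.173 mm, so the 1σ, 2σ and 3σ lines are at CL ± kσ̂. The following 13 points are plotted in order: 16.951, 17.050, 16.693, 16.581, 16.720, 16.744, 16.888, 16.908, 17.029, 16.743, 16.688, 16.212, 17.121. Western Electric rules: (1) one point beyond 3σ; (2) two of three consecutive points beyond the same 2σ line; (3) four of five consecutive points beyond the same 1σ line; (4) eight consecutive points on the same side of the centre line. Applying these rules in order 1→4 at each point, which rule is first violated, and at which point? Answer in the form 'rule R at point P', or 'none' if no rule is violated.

rule 1 at point 12

Zone of each point (C = within 1σ̂, B = 1σ̂–2σ̂, A = 2σ̂–3σ̂, * = beyond 3σ̂; sign = side of CL): 1:+C, 2:+B, 3:-C, 4:-B, 5:-C, 6:-C, 7:+C, 8:+C, 9:+B, 10:-C, 11:-C, 12:-*, 13:+B
Rule 1 (one point beyond the 3σ limits) is satisfied at point 12.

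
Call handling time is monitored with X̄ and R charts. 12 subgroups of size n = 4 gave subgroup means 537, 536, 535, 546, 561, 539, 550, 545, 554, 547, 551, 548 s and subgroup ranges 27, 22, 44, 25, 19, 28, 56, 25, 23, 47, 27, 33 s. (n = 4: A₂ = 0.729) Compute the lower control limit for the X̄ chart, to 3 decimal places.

X̄̄ = (537 + 536 + 535 + 546 + 561 + 539 + 550 + 545 + 554 + 547 + 551 + 548) / 12 = 6549.0000 / 12 = 545.7500
R̄ = (27 + 22 + 44 + 25 + 19 + 28 + 56 + 25 + 23 + 47 + 27 + 33) / 12 = 376.0000 / 12 = 31.3333
LCL = X̄̄ − A₂·R̄ = 545.7500 − 0.729 × 31.3333 = 522.9080

522.908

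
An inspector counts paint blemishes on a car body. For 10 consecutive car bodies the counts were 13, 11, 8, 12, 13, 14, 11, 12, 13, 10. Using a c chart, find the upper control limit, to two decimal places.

21.96

c̄ = (13 + 11 + 8 + 12 + 13 + 14 + 11 + 12 + 13 + 10) / 10 = 117 / 10 = 11.7000
UCL = c̄ + 3√c̄ = 11.7000 + 3 × √11.7000 = 11.7000 + 3 × 3.4205 = 21.9616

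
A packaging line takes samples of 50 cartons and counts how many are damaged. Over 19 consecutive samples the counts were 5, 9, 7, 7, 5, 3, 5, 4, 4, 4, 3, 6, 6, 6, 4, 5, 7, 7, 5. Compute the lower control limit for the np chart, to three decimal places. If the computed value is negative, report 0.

0.000

p̄ = Σdᵢ / (k·n) = 102 / (19 × 50) = 0.10737
LCL = np̄ − 3·√(np̄(1−p̄)) = 5.3684 − 3 × 2.1891 = -1.1988 → 0 (negative, so LCL = 0)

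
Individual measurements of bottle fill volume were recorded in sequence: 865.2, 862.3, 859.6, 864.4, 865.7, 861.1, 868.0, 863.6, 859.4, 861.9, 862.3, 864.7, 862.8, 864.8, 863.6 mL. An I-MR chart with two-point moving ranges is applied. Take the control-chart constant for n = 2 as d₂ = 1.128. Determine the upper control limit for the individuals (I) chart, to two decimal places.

871.31

X̄ = (865.2 + 862.3 + 859.6 + 864.4 + 865.7 + 861.1 + 868.0 + 863.6 + 859.4 + 861.9 + 862.3 + 864.7 + 862.8 + 864.8 + 863.6) / 15 = 863.2933
Moving ranges: 2.9, 2.7, 4.8, 1.3, 4.6, 6.9, 4.4, 4.2, 2.5, 0.4, 2.4, 1.9, 2.0, 1.2; M̄R̄ = 42.2000 / 14 = 3.0143
UCL = X̄ + 3·M̄R̄/d₂ = 863.2933 + 3 × 3.0143 / 1.128 = 871.3101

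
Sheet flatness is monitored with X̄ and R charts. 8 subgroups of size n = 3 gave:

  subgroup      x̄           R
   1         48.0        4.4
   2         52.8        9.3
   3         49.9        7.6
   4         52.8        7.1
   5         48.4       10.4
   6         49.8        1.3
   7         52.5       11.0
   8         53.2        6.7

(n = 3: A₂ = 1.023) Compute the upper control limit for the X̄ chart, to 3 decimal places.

58.316

X̄̄ = (48.0 + 52.8 + 49.9 + 52.8 + 48.4 + 49.8 + 52.5 + 53.2) / 8 = 407.4000 / 8 = 50.9250
R̄ = (4.4 + 9.3 + 7.6 + 7.1 + 10.4 + 1.3 + 11.0 + 6.7) / 8 = 57.8000 / 8 = 7.2250
UCL = X̄̄ + A₂·R̄ = 50.9250 + 1.023 × 7.2250 = 58.3162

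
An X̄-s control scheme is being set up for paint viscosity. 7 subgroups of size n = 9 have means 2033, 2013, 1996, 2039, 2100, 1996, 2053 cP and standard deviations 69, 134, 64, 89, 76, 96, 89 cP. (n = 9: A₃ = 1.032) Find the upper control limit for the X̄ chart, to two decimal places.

X̄̄ = (2033 + 2013 + 1996 + 2039 + 2100 + 1996 + 2053) / 7 = 2032.8571
s̄ = (69 + 134 + 64 + 89 + 76 + 96 + 89) / 7 = 88.1429
UCL = X̄̄ + A₃·s̄ = 2032.8571 + 1.032 × 88.1429 = 2123.8206

2123.82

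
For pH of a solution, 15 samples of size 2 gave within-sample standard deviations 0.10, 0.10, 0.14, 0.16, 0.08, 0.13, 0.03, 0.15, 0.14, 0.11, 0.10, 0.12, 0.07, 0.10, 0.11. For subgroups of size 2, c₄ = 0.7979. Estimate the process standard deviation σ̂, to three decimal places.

0.137

s̄ = (0.10 + 0.10 + 0.14 + 0.16 + 0.08 + 0.13 + 0.03 + 0.15 + 0.14 + 0.11 + 0.10 + 0.12 + 0.07 + 0.10 + 0.11) / 15 = 0.1093
σ̂ = s̄ / c₄ = 0.1093 / 0.7979 = 0.1370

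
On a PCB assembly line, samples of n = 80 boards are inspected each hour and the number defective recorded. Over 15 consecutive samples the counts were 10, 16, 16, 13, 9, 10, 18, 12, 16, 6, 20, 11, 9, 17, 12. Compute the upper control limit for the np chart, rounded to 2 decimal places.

22.90

p̄ = Σdᵢ / (k·n) = 195 / (15 × 80) = 0.16250
UCL = np̄ + 3·√(np̄(1−p̄)) = 13.0000 + 3 × √(13.0000×0.83750) = 13.0000 + 3 × 3.2996 = 22.8989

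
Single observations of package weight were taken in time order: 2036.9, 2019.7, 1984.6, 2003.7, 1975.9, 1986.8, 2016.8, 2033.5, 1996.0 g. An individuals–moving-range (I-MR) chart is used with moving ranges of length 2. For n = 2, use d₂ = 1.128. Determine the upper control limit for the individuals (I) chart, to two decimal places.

2070.58

X̄ = (2036.9 + 2019.7 + 1984.6 + 2003.7 + 1975.9 + 1986.8 + 2016.8 + 2033.5 + 1996.0) / 9 = 2005.9889
Moving ranges: 17.2, 35.1, 19.1, 27.8, 10.9, 30.0, 16.7, 37.5; M̄R̄ = 194.3000 / 8 = 24.2875
UCL = X̄ + 3·M̄R̄/d₂ = 2005.9889 + 3 × 24.2875 / 1.128 = 2070.5833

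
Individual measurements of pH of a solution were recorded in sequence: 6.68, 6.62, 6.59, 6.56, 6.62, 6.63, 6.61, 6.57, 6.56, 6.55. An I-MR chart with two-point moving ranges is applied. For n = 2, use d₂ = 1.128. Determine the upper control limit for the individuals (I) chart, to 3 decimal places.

6.679

X̄ = (6.68 + 6.62 + 6.59 + 6.56 + 6.62 + 6.63 + 6.61 + 6.57 + 6.56 + 6.55) / 10 = 6.5990
Moving ranges: 0.06, 0.03, 0.03, 0.06, 0.01, 0.02, 0.04, 0.01, 0.01; M̄R̄ = 0.2700 / 9 = 0.0300
UCL = X̄ + 3·M̄R̄/d₂ = 6.5990 + 3 × 0.0300 / 1.128 = 6.6788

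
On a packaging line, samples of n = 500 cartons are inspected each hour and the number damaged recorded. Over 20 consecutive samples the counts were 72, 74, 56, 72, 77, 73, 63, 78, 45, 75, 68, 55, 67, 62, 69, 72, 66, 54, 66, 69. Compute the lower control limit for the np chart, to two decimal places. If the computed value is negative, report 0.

p̄ = Σdᵢ / (k·n) = 1333 / (20 × 500) = 0.13330
LCL = np̄ − 3·√(np̄(1−p̄)) = 66.6500 − 3 × 7.6004 = 43.8489

43.85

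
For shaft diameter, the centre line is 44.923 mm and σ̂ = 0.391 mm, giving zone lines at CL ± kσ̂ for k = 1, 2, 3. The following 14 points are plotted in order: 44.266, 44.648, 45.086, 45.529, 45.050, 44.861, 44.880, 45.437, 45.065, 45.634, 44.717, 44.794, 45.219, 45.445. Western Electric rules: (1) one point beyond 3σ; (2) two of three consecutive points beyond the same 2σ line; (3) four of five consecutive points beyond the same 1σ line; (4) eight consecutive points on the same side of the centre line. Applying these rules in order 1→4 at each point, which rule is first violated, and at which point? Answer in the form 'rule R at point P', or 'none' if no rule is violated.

Zone of each point (C = within 1σ̂, B = 1σ̂–2σ̂, A = 2σ̂–3σ̂, * = beyond 3σ̂; sign = side of CL): 1:-B, 2:-C, 3:+C, 4:+B, 5:+C, 6:-C, 7:-C, 8:+B, 9:+C, 10:+B, 11:-C, 12:-C, 13:+C, 14:+B
No rule fires across all 14 points.

none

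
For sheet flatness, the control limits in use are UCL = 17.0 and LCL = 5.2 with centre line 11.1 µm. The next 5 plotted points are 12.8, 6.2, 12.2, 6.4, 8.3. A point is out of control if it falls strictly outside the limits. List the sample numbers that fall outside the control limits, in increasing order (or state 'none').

All 5 points lie within [5.2, 17.0].

none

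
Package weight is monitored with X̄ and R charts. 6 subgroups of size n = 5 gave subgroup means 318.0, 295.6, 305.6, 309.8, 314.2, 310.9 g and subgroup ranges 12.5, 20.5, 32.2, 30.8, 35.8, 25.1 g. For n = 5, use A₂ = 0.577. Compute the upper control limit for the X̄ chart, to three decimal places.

X̄̄ = (318.0 + 295.6 + 305.6 + 309.8 + 314.2 + 310.9) / 6 = 1854.1000 / 6 = 309.0167
R̄ = (12.5 + 20.5 + 32.2 + 30.8 + 35.8 + 25.1) / 6 = 156.9000 / 6 = 26.1500
UCL = X̄̄ + A₂·R̄ = 309.0167 + 0.577 × 26.1500 = 324.1052

324.105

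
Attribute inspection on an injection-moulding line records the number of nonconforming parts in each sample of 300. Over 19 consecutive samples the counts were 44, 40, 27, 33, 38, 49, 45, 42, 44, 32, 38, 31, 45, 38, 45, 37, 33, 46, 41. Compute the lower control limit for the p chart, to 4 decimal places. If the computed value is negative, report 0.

p̄ = Σdᵢ / (k·n) = 748 / (19 × 300) = 0.13123
LCL = p̄ − 3·√(p̄(1−p̄)/n) = 0.13123 − 3 × 0.01949 = 0.07275

0.0727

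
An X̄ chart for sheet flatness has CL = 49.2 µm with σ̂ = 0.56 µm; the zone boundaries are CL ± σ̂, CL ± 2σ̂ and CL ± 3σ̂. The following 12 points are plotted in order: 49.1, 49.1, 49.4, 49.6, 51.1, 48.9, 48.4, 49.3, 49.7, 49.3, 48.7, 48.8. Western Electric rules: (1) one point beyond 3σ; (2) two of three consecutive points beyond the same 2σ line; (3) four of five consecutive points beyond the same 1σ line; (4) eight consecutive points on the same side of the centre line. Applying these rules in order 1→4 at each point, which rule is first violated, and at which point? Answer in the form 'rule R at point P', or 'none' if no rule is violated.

Zone of each point (C = within 1σ̂, B = 1σ̂–2σ̂, A = 2σ̂–3σ̂, * = beyond 3σ̂; sign = side of CL): 1:-C, 2:-C, 3:+C, 4:+C, 5:+*, 6:-C, 7:-B, 8:+C, 9:+C, 10:+C, 11:-C, 12:-C
Rule 1 (one point beyond the 3σ limits) is satisfied at point 5.

rule 1 at point 5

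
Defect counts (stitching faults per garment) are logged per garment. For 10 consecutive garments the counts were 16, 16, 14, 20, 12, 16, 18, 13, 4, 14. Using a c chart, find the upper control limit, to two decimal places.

25.64

c̄ = (16 + 16 + 14 + 20 + 12 + 16 + 18 + 13 + 4 + 14) / 10 = 143 / 10 = 14.3000
UCL = c̄ + 3√c̄ = 14.3000 + 3 × √14.3000 = 14.3000 + 3 × 3.7815 = 25.6446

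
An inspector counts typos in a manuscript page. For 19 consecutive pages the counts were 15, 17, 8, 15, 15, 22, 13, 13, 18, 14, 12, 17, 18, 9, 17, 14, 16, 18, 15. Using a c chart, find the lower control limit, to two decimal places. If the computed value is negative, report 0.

c̄ = (15 + 17 + 8 + 15 + 15 + 22 + 13 + 13 + 18 + 14 + 12 + 17 + 18 + 9 + 17 + 14 + 16 + 18 + 15) / 19 = 286 / 19 = 15.0526
LCL = c̄ − 3√c̄ = 15.0526 − 3 × 3.8798 = 3.4133

3.41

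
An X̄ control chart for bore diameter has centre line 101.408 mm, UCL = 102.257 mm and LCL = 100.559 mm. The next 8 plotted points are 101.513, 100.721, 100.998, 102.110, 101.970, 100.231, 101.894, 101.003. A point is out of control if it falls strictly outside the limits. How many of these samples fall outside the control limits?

1

Compare each point to [100.559, 102.257]: sample 6 = 100.231 < LCL.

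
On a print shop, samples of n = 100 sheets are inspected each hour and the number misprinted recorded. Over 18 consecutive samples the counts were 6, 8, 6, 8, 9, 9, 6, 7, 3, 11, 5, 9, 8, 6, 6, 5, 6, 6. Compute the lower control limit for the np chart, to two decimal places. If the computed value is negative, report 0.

p̄ = Σdᵢ / (k·n) = 124 / (18 × 100) = 0.06889
LCL = np̄ − 3·√(np̄(1−p̄)) = 6.8889 − 3 × 2.5327 = -0.7091 → 0 (negative, so LCL = 0)

0.00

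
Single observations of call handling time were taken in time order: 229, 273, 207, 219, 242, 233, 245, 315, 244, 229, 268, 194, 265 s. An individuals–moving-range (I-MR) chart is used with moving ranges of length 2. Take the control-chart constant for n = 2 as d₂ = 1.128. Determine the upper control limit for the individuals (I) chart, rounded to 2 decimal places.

X̄ = (229 + 273 + 207 + 219 + 242 + 233 + 245 + 315 + 244 + 229 + 268 + 194 + 265) / 13 = 243.3077
Moving ranges: 44, 66, 12, 23, 9, 12, 70, 71, 15, 39, 74, 71; M̄R̄ = 506.0000 / 12 = 42.1667
UCL = X̄ + 3·M̄R̄/d₂ = 243.3077 + 3 × 42.1667 / 1.128 = 355.4531

355.45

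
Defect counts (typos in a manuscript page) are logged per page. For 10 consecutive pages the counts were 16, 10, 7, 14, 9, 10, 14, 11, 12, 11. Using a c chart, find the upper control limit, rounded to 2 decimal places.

c̄ = (16 + 10 + 7 + 14 + 9 + 10 + 14 + 11 + 12 + 11) / 10 = 114 / 10 = 11.4000
UCL = c̄ + 3√c̄ = 11.4000 + 3 × √11.4000 = 11.4000 + 3 × 3.3764 = 21.5292

21.53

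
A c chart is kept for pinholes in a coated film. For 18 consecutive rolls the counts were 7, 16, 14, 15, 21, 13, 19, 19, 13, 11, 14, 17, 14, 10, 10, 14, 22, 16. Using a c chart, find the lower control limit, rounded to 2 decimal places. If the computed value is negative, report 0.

c̄ = (7 + 16 + 14 + 15 + 21 + 13 + 19 + 19 + 13 + 11 + 14 + 17 + 14 + 10 + 10 + 14 + 22 + 16) / 18 = 265 / 18 = 14.7222
LCL = c̄ − 3√c̄ = 14.7222 − 3 × 3.8370 = 3.2114

3.21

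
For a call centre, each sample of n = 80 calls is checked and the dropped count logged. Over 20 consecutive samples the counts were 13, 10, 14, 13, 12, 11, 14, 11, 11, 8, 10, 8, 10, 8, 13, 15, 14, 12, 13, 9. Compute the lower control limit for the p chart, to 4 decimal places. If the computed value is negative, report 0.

p̄ = Σdᵢ / (k·n) = 229 / (20 × 80) = 0.14313
LCL = p̄ − 3·√(p̄(1−p̄)/n) = 0.14313 − 3 × 0.03915 = 0.02566

0.0257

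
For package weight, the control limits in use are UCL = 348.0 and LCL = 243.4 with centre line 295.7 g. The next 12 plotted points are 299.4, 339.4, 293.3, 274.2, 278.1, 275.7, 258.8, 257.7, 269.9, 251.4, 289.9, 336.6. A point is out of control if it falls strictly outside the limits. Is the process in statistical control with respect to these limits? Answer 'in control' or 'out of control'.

All 12 points lie within [243.4, 348.0].

in control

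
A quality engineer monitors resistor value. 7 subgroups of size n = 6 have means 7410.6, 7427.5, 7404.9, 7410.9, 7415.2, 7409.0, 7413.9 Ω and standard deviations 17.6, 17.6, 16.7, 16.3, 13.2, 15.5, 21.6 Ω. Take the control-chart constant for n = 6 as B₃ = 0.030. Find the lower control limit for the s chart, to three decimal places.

s̄ = (17.6 + 17.6 + 16.7 + 16.3 + 13.2 + 15.5 + 21.6) / 7 = 16.9286
LCL_s = B₃·s̄ = 0.030 × 16.9286 = 0.5079

0.508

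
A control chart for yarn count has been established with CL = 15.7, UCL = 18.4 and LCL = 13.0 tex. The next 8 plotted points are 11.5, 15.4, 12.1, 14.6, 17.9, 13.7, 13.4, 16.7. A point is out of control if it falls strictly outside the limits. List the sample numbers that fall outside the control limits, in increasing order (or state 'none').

1, 3

Compare each point to [13.0, 18.4]: sample 1 = 11.5 < LCL; sample 3 = 12.1 < LCL.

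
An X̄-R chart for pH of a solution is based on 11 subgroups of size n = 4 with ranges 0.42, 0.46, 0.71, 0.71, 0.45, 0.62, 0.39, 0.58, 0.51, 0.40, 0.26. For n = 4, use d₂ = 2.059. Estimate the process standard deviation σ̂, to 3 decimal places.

0.243

R̄ = (0.42 + 0.46 + 0.71 + 0.71 + 0.45 + 0.62 + 0.39 + 0.58 + 0.51 + 0.40 + 0.26) / 11 = 0.5009
σ̂ = R̄ / d₂ = 0.5009 / 2.059 = 0.2433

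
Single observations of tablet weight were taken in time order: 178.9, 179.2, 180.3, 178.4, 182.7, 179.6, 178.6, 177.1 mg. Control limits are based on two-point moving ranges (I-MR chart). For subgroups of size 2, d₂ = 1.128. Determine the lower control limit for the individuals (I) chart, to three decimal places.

174.335

X̄ = (178.9 + 179.2 + 180.3 + 178.4 + 182.7 + 179.6 + 178.6 + 177.1) / 8 = 179.3500
Moving ranges: 0.3, 1.1, 1.9, 4.3, 3.1, 1.0, 1.5; M̄R̄ = 13.2000 / 7 = 1.8857
LCL = X̄ − 3·M̄R̄/d₂ = 179.3500 − 3 × 1.8857 / 1.128 = 174.3348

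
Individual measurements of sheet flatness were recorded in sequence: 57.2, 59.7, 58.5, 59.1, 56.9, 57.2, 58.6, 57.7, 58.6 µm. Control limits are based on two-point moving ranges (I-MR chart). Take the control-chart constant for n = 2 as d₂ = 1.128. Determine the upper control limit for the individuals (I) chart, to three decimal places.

61.491

X̄ = (57.2 + 59.7 + 58.5 + 59.1 + 56.9 + 57.2 + 58.6 + 57.7 + 58.6) / 9 = 58.1667
Moving ranges: 2.5, 1.2, 0.6, 2.2, 0.3, 1.4, 0.9, 0.9; M̄R̄ = 10.0000 / 8 = 1.2500
UCL = X̄ + 3·M̄R̄/d₂ = 58.1667 + 3 × 1.2500 / 1.128 = 61.4911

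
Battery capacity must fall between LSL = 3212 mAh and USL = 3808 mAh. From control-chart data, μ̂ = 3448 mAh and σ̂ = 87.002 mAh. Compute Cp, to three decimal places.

Cp = (USL − LSL) / (6σ̂) = (3808 − 3212) / (6 × 87.002) = 596.0000 / 522.0120 = 1.1417

1.142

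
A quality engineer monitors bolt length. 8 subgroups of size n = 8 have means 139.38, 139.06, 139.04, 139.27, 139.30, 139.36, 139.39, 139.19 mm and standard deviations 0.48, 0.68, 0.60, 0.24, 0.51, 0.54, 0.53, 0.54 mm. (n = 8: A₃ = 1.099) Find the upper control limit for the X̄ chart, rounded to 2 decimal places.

139.81

X̄̄ = (139.38 + 139.06 + 139.04 + 139.27 + 139.30 + 139.36 + 139.39 + 139.19) / 8 = 139.2488
s̄ = (0.48 + 0.68 + 0.60 + 0.24 + 0.51 + 0.54 + 0.53 + 0.54) / 8 = 0.5150
UCL = X̄̄ + A₃·s̄ = 139.2488 + 1.099 × 0.5150 = 139.8147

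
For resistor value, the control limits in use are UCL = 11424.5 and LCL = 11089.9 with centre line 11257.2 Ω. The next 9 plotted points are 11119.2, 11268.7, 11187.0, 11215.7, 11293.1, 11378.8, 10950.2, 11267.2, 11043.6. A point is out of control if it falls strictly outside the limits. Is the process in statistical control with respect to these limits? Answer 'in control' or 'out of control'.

Compare each point to [11089.9, 11424.5]: sample 7 = 10950.2 < LCL; sample 9 = 11043.6 < LCL.

out of control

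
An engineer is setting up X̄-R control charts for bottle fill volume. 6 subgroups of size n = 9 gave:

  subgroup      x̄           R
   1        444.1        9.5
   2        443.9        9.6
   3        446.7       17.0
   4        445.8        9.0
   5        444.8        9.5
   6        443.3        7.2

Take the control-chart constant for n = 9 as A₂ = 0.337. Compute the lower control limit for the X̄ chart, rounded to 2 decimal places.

441.30

X̄̄ = (444.1 + 443.9 + 446.7 + 445.8 + 444.8 + 443.3) / 6 = 2668.6000 / 6 = 444.7667
R̄ = (9.5 + 9.6 + 17.0 + 9.0 + 9.5 + 7.2) / 6 = 61.8000 / 6 = 10.3000
LCL = X̄̄ − A₂·R̄ = 444.7667 − 0.337 × 10.3000 = 441.2956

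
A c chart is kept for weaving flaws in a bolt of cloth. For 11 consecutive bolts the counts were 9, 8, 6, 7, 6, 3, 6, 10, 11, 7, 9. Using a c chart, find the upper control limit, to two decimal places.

15.65

c̄ = (9 + 8 + 6 + 7 + 6 + 3 + 6 + 10 + 11 + 7 + 9) / 11 = 82 / 11 = 7.4545
UCL = c̄ + 3√c̄ = 7.4545 + 3 × √7.4545 = 7.4545 + 3 × 2.7303 = 15.6454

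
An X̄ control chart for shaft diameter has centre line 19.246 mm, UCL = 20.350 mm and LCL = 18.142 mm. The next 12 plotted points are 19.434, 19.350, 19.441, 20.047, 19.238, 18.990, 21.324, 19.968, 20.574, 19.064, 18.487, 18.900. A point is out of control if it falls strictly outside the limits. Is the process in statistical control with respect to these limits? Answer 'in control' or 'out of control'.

Compare each point to [18.142, 20.350]: sample 7 = 21.324 > UCL; sample 9 = 20.574 > UCL.

out of control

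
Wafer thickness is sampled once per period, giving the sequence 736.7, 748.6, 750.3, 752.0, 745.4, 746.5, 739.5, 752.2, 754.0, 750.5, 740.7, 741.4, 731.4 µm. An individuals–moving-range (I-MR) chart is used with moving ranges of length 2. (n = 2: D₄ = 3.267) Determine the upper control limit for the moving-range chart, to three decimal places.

Moving ranges: 11.9, 1.7, 1.7, 6.6, 1.1, 7.0, 12.7, 1.8, 3.5, 9.8, 0.7, 10.0; M̄R̄ = 68.5000 / 12 = 5.7083
UCL_MR = D₄·M̄R̄ = 3.267 × 5.7083 = 18.6491

18.649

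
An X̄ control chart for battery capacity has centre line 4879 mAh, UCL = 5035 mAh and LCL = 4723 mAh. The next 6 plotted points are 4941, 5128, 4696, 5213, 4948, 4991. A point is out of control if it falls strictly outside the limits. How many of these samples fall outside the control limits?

3

Compare each point to [4723, 5035]: sample 2 = 5128 > UCL; sample 3 = 4696 < LCL; sample 4 = 5213 > UCL.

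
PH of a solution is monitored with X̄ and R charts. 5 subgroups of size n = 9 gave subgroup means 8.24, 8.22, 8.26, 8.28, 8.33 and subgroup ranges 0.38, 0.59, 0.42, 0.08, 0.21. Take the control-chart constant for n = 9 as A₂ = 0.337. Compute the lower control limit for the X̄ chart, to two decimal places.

X̄̄ = (8.24 + 8.22 + 8.26 + 8.28 + 8.33) / 5 = 41.3300 / 5 = 8.2660
R̄ = (0.38 + 0.59 + 0.42 + 0.08 + 0.21) / 5 = 1.6800 / 5 = 0.3360
LCL = X̄̄ − A₂·R̄ = 8.2660 − 0.337 × 0.3360 = 8.1528

8.15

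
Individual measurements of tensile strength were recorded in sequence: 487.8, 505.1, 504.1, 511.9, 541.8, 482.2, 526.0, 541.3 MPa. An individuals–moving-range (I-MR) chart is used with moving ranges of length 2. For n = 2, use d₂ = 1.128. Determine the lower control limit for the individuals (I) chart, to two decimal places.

446.15

X̄ = (487.8 + 505.1 + 504.1 + 511.9 + 541.8 + 482.2 + 526.0 + 541.3) / 8 = 512.5250
Moving ranges: 17.3, 1.0, 7.8, 29.9, 59.6, 43.8, 15.3; M̄R̄ = 174.7000 / 7 = 24.9571
LCL = X̄ − 3·M̄R̄/d₂ = 512.5250 − 3 × 24.9571 / 1.128 = 446.1496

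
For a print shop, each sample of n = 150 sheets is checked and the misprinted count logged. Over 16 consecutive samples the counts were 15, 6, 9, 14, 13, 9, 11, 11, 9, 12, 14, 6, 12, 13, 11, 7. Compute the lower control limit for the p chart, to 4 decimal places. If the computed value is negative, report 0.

p̄ = Σdᵢ / (k·n) = 172 / (16 × 150) = 0.07167
LCL = p̄ − 3·√(p̄(1−p̄)/n) = 0.07167 − 3 × 0.02106 = 0.00849

0.0085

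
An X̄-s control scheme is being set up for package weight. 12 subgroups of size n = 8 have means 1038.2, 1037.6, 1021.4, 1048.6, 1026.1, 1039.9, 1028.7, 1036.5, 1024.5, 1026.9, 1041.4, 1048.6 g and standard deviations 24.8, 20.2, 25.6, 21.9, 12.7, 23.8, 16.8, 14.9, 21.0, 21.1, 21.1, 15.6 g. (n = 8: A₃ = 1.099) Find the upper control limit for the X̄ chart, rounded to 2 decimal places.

1056.80

X̄̄ = (1038.2 + 1037.6 + 1021.4 + 1048.6 + 1026.1 + 1039.9 + 1028.7 + 1036.5 + 1024.5 + 1026.9 + 1041.4 + 1048.6) / 12 = 1034.8667
s̄ = (24.8 + 20.2 + 25.6 + 21.9 + 12.7 + 23.8 + 16.8 + 14.9 + 21.0 + 21.1 + 21.1 + 15.6) / 12 = 19.9583
UCL = X̄̄ + A₃·s̄ = 1034.8667 + 1.099 × 19.9583 = 1056.8009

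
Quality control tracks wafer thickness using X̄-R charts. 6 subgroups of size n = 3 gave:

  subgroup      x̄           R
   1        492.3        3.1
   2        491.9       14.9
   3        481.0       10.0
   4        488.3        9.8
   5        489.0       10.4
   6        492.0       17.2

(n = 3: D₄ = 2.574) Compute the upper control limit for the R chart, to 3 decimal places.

R̄ = (3.1 + 14.9 + 10.0 + 9.8 + 10.4 + 17.2) / 6 = 65.4000 / 6 = 10.9000
UCL_R = D₄·R̄ = 2.574 × 10.9000 = 28.0566

28.057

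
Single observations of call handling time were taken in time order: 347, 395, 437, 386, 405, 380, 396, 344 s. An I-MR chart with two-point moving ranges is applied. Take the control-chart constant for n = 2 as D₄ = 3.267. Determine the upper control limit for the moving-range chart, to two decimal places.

Moving ranges: 48, 42, 51, 19, 25, 16, 52; M̄R̄ = 253.0000 / 7 = 36.1429
UCL_MR = D₄·M̄R̄ = 3.267 × 36.1429 = 118.0787

118.08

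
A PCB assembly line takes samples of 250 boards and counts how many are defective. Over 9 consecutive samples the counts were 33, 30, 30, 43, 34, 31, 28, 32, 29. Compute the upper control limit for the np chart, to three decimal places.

48.116

p̄ = Σdᵢ / (k·n) = 290 / (9 × 250) = 0.12889
UCL = np̄ + 3·√(np̄(1−p̄)) = 32.2222 + 3 × √(32.2222×0.87111) = 32.2222 + 3 × 5.2980 = 48.1163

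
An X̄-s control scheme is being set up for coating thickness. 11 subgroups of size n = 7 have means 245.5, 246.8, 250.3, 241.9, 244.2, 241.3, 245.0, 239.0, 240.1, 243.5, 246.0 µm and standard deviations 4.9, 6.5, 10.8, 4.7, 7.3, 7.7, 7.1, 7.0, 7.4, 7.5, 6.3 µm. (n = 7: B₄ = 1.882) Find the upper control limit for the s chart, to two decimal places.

13.21

s̄ = (4.9 + 6.5 + 10.8 + 4.7 + 7.3 + 7.7 + 7.1 + 7.0 + 7.4 + 7.5 + 6.3) / 11 = 7.0182
UCL_s = B₄·s̄ = 1.882 × 7.0182 = 13.2082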